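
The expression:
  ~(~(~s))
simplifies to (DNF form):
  ~s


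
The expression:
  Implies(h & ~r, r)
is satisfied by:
  {r: True, h: False}
  {h: False, r: False}
  {h: True, r: True}


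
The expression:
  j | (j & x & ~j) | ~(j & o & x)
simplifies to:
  True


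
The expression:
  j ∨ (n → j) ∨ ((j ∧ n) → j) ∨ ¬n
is always true.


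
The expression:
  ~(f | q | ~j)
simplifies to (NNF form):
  j & ~f & ~q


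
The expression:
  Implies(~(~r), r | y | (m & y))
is always true.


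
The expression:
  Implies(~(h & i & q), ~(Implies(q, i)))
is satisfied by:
  {h: True, q: True, i: False}
  {q: True, i: False, h: False}
  {i: True, h: True, q: True}


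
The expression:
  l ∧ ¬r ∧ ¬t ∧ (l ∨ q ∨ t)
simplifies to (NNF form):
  l ∧ ¬r ∧ ¬t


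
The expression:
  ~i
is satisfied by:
  {i: False}


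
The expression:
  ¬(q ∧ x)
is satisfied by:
  {q: False, x: False}
  {x: True, q: False}
  {q: True, x: False}


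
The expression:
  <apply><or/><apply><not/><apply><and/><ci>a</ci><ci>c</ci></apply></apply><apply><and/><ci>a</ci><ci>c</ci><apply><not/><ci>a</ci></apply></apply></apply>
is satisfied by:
  {c: False, a: False}
  {a: True, c: False}
  {c: True, a: False}


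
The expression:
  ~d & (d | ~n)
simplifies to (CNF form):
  ~d & ~n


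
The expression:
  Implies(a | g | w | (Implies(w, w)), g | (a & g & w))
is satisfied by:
  {g: True}


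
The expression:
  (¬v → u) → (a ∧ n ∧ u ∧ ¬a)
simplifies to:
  ¬u ∧ ¬v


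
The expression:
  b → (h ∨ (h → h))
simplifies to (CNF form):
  True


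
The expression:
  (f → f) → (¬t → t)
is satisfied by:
  {t: True}


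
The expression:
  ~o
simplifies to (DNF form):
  ~o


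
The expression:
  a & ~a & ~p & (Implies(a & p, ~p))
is never true.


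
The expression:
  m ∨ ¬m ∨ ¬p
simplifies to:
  True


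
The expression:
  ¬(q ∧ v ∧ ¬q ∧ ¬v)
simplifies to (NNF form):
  True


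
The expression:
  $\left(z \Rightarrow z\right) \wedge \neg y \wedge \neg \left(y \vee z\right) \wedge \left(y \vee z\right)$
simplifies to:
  $\text{False}$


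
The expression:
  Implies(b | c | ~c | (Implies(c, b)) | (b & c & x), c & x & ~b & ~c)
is never true.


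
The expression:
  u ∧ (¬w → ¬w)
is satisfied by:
  {u: True}


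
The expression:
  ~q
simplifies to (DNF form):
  ~q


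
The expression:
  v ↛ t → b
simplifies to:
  b ∨ t ∨ ¬v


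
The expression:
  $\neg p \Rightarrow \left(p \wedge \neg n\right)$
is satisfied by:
  {p: True}


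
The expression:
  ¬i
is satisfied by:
  {i: False}


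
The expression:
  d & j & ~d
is never true.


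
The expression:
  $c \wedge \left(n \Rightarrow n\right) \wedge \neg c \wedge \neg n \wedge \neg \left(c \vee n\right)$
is never true.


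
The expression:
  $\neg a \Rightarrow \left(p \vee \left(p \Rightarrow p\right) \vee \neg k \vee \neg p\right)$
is always true.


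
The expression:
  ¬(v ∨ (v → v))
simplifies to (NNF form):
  False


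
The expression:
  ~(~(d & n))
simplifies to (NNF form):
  d & n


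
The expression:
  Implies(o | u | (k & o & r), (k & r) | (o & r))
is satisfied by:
  {r: True, k: True, u: False, o: False}
  {r: True, u: False, k: False, o: False}
  {r: True, o: True, k: True, u: False}
  {r: True, o: True, u: False, k: False}
  {r: True, k: True, u: True, o: False}
  {r: True, o: True, u: True, k: True}
  {r: True, o: True, u: True, k: False}
  {k: True, o: False, u: False, r: False}
  {o: False, u: False, k: False, r: False}


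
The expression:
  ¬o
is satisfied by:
  {o: False}


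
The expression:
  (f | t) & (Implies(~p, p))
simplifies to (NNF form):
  p & (f | t)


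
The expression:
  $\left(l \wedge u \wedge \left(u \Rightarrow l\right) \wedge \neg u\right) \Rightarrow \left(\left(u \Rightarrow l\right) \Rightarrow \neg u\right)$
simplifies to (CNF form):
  $\text{True}$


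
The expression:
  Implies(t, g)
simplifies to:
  g | ~t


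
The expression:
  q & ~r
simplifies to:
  q & ~r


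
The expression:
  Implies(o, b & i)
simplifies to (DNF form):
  ~o | (b & i)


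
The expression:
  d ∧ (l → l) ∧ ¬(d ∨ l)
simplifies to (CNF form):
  False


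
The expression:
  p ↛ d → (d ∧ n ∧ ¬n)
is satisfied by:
  {d: True, p: False}
  {p: False, d: False}
  {p: True, d: True}


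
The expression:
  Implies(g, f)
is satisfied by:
  {f: True, g: False}
  {g: False, f: False}
  {g: True, f: True}


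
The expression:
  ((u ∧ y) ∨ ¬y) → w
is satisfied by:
  {w: True, y: True, u: False}
  {w: True, y: False, u: False}
  {w: True, u: True, y: True}
  {w: True, u: True, y: False}
  {y: True, u: False, w: False}


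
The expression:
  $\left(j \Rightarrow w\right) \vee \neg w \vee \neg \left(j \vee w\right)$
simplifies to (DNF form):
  $\text{True}$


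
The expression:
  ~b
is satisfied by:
  {b: False}


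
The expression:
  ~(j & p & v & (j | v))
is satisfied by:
  {p: False, v: False, j: False}
  {j: True, p: False, v: False}
  {v: True, p: False, j: False}
  {j: True, v: True, p: False}
  {p: True, j: False, v: False}
  {j: True, p: True, v: False}
  {v: True, p: True, j: False}


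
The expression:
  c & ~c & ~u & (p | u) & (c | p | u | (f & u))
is never true.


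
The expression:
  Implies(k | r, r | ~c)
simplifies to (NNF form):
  r | ~c | ~k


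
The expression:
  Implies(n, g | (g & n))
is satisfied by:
  {g: True, n: False}
  {n: False, g: False}
  {n: True, g: True}


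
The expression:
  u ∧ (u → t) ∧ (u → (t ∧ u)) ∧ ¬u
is never true.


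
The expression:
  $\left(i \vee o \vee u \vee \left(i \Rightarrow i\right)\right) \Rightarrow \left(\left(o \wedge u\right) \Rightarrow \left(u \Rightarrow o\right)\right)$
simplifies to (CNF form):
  $\text{True}$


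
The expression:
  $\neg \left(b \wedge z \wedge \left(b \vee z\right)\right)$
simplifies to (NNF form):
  $\neg b \vee \neg z$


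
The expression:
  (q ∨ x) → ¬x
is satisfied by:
  {x: False}


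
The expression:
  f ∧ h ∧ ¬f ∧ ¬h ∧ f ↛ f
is never true.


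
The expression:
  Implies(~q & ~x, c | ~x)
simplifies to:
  True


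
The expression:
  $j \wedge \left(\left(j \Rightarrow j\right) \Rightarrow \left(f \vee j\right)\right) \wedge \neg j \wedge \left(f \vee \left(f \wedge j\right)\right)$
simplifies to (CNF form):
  $\text{False}$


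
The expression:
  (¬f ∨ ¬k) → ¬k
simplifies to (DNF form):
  f ∨ ¬k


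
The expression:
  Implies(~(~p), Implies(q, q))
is always true.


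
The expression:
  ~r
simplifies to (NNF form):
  ~r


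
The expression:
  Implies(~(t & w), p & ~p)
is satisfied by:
  {t: True, w: True}


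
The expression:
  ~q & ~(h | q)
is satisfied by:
  {q: False, h: False}


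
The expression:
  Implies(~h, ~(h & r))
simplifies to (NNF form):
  True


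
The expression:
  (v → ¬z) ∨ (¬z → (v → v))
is always true.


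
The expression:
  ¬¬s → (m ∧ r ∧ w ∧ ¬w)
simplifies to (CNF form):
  ¬s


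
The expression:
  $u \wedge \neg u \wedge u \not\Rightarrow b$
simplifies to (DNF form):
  $\text{False}$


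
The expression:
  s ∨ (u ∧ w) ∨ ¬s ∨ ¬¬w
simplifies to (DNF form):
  True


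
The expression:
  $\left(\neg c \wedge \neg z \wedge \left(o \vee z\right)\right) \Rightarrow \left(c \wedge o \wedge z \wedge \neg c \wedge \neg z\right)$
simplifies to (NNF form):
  $c \vee z \vee \neg o$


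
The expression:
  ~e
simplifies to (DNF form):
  ~e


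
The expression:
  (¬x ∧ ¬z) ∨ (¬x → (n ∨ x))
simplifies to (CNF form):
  n ∨ x ∨ ¬z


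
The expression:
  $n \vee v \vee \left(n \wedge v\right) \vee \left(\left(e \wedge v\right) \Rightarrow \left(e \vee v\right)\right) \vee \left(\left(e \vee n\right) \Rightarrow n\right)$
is always true.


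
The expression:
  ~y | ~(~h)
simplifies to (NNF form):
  h | ~y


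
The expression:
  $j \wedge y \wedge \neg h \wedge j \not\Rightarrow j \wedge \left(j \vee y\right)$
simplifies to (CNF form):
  $\text{False}$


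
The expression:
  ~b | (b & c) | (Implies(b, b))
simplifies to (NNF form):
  True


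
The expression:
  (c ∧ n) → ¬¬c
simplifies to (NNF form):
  True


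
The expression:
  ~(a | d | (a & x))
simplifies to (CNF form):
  ~a & ~d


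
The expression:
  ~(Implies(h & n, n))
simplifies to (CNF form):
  False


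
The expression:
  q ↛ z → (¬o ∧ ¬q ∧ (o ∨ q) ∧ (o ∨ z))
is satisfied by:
  {z: True, q: False}
  {q: False, z: False}
  {q: True, z: True}


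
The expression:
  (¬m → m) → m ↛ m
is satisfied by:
  {m: False}


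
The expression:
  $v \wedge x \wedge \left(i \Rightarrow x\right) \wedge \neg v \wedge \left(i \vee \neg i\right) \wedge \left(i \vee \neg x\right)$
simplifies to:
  $\text{False}$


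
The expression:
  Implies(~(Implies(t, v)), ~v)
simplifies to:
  True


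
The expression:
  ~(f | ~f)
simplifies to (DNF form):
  False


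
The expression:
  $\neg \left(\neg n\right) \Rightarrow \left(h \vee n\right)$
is always true.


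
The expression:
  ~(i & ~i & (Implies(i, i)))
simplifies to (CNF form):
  True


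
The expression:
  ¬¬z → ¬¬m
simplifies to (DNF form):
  m ∨ ¬z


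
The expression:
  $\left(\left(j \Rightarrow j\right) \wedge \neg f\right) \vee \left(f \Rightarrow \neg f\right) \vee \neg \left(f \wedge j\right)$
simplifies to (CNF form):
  $\neg f \vee \neg j$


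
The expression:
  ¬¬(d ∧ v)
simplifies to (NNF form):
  d ∧ v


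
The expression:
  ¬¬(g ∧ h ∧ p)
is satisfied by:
  {h: True, p: True, g: True}


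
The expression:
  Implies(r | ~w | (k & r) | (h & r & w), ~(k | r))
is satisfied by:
  {w: True, r: False, k: False}
  {r: False, k: False, w: False}
  {w: True, k: True, r: False}


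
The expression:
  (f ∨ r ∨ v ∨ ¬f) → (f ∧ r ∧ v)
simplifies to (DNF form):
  f ∧ r ∧ v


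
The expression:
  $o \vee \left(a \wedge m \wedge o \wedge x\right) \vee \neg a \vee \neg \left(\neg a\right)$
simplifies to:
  $\text{True}$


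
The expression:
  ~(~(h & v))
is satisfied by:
  {h: True, v: True}


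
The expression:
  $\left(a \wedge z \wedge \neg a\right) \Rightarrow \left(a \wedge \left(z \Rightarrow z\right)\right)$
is always true.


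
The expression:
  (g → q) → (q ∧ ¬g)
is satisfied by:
  {q: True, g: False}
  {g: True, q: False}


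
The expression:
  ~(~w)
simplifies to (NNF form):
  w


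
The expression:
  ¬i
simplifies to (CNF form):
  ¬i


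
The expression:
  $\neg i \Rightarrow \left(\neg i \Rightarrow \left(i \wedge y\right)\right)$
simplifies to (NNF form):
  $i$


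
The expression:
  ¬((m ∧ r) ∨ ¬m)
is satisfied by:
  {m: True, r: False}


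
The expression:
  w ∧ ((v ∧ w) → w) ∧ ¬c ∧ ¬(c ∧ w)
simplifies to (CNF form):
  w ∧ ¬c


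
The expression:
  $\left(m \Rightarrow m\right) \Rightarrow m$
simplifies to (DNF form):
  $m$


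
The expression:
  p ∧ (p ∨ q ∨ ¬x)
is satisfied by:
  {p: True}


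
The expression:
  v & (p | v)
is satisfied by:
  {v: True}


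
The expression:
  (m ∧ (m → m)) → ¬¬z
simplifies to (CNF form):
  z ∨ ¬m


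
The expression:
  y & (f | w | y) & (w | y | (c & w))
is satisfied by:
  {y: True}


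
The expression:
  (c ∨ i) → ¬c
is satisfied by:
  {c: False}


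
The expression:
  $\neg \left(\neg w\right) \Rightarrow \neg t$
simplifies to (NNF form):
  $\neg t \vee \neg w$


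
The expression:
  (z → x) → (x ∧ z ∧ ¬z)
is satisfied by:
  {z: True, x: False}


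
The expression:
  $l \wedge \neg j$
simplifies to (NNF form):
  $l \wedge \neg j$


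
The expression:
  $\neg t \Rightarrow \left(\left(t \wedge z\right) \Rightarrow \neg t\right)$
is always true.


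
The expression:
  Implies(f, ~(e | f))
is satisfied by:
  {f: False}


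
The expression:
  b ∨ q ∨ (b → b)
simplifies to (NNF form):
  True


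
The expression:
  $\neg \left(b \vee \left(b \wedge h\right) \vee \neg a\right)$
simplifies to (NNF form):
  $a \wedge \neg b$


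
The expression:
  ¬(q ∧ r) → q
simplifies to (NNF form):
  q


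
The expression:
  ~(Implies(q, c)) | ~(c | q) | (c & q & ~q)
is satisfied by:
  {c: False}


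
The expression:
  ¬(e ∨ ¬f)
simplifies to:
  f ∧ ¬e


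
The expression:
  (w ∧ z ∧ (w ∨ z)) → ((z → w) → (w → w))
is always true.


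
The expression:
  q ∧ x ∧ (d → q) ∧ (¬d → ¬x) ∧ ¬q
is never true.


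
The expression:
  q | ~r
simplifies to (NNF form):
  q | ~r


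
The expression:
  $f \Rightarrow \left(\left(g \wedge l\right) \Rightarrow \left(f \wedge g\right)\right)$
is always true.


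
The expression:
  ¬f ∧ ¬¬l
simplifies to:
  l ∧ ¬f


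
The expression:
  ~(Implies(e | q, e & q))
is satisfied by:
  {q: True, e: False}
  {e: True, q: False}


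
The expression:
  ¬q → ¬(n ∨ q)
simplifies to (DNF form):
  q ∨ ¬n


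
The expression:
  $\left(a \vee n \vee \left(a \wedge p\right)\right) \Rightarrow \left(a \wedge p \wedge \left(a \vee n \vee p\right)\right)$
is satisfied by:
  {p: True, n: False, a: False}
  {n: False, a: False, p: False}
  {a: True, p: True, n: False}
  {a: True, n: True, p: True}


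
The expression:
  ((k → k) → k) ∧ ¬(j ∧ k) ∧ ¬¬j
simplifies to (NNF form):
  False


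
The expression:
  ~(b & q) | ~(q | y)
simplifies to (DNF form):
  ~b | ~q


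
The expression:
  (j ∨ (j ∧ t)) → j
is always true.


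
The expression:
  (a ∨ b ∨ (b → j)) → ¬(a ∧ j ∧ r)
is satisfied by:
  {a: False, r: False, j: False}
  {j: True, a: False, r: False}
  {r: True, a: False, j: False}
  {j: True, r: True, a: False}
  {a: True, j: False, r: False}
  {j: True, a: True, r: False}
  {r: True, a: True, j: False}


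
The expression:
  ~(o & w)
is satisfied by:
  {w: False, o: False}
  {o: True, w: False}
  {w: True, o: False}


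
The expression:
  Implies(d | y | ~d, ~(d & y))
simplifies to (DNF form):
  ~d | ~y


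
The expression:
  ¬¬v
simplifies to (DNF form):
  v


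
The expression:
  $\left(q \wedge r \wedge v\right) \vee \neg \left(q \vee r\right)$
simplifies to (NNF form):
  $\left(q \vee \neg r\right) \wedge \left(r \vee \neg q\right) \wedge \left(v \vee \neg r\right)$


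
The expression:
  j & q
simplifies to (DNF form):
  j & q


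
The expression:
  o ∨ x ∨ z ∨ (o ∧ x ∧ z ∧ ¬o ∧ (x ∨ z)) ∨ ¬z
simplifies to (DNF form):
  True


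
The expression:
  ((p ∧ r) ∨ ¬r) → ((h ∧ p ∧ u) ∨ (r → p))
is always true.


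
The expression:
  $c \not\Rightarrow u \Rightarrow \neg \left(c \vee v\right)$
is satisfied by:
  {u: True, c: False}
  {c: False, u: False}
  {c: True, u: True}


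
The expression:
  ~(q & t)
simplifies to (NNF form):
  ~q | ~t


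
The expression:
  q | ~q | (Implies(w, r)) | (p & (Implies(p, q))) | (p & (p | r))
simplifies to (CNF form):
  True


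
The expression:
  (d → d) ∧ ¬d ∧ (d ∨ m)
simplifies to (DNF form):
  m ∧ ¬d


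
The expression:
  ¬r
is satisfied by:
  {r: False}


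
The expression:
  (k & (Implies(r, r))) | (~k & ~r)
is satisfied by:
  {k: True, r: False}
  {r: False, k: False}
  {r: True, k: True}


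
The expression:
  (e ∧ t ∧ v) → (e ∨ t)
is always true.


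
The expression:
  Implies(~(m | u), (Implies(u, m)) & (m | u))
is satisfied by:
  {m: True, u: True}
  {m: True, u: False}
  {u: True, m: False}


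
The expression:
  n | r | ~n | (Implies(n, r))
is always true.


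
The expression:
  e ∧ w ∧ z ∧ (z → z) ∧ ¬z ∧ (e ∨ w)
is never true.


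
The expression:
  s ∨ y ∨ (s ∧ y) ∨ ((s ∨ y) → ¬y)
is always true.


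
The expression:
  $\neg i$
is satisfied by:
  {i: False}


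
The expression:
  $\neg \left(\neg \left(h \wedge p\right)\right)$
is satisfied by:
  {h: True, p: True}


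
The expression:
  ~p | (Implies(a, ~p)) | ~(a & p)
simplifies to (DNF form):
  ~a | ~p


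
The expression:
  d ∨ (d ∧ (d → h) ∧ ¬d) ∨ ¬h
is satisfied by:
  {d: True, h: False}
  {h: False, d: False}
  {h: True, d: True}


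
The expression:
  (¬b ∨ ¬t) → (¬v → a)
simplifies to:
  a ∨ v ∨ (b ∧ t)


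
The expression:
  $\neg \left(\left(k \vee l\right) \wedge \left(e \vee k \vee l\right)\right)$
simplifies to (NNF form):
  $\neg k \wedge \neg l$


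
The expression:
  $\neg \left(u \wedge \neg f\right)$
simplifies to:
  $f \vee \neg u$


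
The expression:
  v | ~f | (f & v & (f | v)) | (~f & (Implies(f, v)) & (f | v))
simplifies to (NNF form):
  v | ~f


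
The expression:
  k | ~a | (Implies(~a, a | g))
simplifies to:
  True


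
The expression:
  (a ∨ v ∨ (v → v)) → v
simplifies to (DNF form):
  v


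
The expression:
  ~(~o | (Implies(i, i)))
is never true.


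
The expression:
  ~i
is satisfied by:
  {i: False}


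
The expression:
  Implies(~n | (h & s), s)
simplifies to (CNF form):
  n | s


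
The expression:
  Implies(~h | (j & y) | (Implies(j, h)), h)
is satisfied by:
  {h: True}


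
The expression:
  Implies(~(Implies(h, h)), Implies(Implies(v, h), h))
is always true.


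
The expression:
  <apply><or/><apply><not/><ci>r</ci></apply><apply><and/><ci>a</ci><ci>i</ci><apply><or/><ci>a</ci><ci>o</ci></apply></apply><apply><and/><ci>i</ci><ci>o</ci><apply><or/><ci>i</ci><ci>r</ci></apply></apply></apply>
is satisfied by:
  {i: True, a: True, o: True, r: False}
  {i: True, a: True, o: False, r: False}
  {i: True, o: True, a: False, r: False}
  {i: True, o: False, a: False, r: False}
  {a: True, o: True, i: False, r: False}
  {a: True, i: False, o: False, r: False}
  {a: False, o: True, i: False, r: False}
  {a: False, i: False, o: False, r: False}
  {i: True, r: True, a: True, o: True}
  {i: True, r: True, a: True, o: False}
  {i: True, r: True, o: True, a: False}


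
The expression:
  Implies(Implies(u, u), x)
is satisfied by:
  {x: True}


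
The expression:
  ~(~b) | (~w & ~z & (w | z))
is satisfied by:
  {b: True}


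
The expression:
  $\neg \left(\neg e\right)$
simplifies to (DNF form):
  $e$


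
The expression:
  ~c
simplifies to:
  ~c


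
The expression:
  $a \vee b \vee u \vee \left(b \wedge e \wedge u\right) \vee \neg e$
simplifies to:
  $a \vee b \vee u \vee \neg e$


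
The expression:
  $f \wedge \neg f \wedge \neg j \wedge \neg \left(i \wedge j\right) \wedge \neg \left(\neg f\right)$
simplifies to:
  $\text{False}$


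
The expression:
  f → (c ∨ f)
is always true.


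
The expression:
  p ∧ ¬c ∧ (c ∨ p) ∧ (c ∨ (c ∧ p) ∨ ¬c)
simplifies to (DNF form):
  p ∧ ¬c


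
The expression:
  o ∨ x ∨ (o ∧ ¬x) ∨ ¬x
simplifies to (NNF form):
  True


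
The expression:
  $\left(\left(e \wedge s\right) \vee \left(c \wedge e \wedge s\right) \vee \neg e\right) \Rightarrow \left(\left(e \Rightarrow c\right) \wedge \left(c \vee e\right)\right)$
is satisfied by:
  {c: True, e: True, s: False}
  {c: True, s: False, e: False}
  {c: True, e: True, s: True}
  {c: True, s: True, e: False}
  {e: True, s: False, c: False}


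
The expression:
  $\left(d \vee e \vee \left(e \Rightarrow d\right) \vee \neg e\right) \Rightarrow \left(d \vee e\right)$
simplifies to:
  $d \vee e$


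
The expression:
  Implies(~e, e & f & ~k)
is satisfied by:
  {e: True}


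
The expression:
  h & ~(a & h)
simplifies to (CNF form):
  h & ~a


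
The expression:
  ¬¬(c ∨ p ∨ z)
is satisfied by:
  {z: True, c: True, p: True}
  {z: True, c: True, p: False}
  {z: True, p: True, c: False}
  {z: True, p: False, c: False}
  {c: True, p: True, z: False}
  {c: True, p: False, z: False}
  {p: True, c: False, z: False}


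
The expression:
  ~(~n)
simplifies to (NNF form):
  n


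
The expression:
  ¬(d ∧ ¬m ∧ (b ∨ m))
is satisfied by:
  {m: True, d: False, b: False}
  {m: False, d: False, b: False}
  {b: True, m: True, d: False}
  {b: True, m: False, d: False}
  {d: True, m: True, b: False}
  {d: True, m: False, b: False}
  {d: True, b: True, m: True}


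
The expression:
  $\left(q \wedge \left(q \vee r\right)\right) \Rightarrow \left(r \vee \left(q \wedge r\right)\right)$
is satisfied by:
  {r: True, q: False}
  {q: False, r: False}
  {q: True, r: True}


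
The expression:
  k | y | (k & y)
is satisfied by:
  {y: True, k: True}
  {y: True, k: False}
  {k: True, y: False}


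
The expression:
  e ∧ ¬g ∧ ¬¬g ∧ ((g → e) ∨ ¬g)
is never true.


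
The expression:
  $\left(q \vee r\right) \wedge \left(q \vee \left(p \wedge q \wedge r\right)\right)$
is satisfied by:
  {q: True}


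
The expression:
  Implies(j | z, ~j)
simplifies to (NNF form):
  ~j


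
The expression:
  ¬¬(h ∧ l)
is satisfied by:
  {h: True, l: True}


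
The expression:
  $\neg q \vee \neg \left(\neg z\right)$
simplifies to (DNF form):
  $z \vee \neg q$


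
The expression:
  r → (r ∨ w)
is always true.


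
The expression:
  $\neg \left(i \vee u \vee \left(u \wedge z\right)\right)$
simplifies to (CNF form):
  $\neg i \wedge \neg u$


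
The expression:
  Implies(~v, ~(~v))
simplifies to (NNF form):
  v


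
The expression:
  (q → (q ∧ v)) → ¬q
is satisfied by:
  {v: False, q: False}
  {q: True, v: False}
  {v: True, q: False}


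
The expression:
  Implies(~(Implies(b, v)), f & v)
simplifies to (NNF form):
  v | ~b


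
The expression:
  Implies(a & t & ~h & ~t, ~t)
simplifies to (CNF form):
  True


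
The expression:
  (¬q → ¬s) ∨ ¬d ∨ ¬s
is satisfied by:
  {q: True, s: False, d: False}
  {s: False, d: False, q: False}
  {d: True, q: True, s: False}
  {d: True, s: False, q: False}
  {q: True, s: True, d: False}
  {s: True, q: False, d: False}
  {d: True, s: True, q: True}


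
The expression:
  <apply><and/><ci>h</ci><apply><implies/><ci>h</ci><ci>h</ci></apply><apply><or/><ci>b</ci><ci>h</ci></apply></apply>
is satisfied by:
  {h: True}


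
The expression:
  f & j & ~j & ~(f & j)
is never true.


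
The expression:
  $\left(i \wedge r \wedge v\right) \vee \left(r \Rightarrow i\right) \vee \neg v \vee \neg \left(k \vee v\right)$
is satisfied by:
  {i: True, v: False, r: False}
  {v: False, r: False, i: False}
  {i: True, r: True, v: False}
  {r: True, v: False, i: False}
  {i: True, v: True, r: False}
  {v: True, i: False, r: False}
  {i: True, r: True, v: True}


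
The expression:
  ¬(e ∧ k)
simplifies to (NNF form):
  ¬e ∨ ¬k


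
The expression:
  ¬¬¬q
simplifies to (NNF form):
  ¬q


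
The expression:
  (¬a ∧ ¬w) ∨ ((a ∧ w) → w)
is always true.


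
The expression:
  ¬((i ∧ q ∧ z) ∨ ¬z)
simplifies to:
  z ∧ (¬i ∨ ¬q)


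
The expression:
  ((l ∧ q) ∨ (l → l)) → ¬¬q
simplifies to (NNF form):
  q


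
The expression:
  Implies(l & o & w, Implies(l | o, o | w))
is always true.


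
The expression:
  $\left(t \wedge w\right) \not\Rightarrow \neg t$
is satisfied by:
  {t: True, w: True}


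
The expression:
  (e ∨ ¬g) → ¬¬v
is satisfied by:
  {v: True, g: True, e: False}
  {v: True, e: False, g: False}
  {v: True, g: True, e: True}
  {v: True, e: True, g: False}
  {g: True, e: False, v: False}


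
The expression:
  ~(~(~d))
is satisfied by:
  {d: False}


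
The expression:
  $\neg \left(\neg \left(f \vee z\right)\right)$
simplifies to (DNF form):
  $f \vee z$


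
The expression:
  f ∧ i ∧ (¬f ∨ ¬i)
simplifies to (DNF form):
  False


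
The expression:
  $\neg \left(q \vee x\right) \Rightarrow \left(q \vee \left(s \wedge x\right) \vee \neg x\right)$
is always true.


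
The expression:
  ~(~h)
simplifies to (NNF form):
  h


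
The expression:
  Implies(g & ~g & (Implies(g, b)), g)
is always true.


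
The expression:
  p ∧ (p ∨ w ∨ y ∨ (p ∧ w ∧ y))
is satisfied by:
  {p: True}


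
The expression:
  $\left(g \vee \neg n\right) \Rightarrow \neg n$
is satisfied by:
  {g: False, n: False}
  {n: True, g: False}
  {g: True, n: False}


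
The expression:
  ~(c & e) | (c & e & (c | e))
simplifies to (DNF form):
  True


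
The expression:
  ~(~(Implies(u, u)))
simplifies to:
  True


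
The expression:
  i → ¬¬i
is always true.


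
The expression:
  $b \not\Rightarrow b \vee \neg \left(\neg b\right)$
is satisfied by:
  {b: True}


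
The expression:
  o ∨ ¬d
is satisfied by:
  {o: True, d: False}
  {d: False, o: False}
  {d: True, o: True}


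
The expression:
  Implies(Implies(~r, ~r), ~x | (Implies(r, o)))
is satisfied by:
  {o: True, x: False, r: False}
  {o: False, x: False, r: False}
  {r: True, o: True, x: False}
  {r: True, o: False, x: False}
  {x: True, o: True, r: False}
  {x: True, o: False, r: False}
  {x: True, r: True, o: True}


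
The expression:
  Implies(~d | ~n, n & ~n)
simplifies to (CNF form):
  d & n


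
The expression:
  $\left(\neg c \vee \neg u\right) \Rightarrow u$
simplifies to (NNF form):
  $u$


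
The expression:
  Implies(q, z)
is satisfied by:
  {z: True, q: False}
  {q: False, z: False}
  {q: True, z: True}


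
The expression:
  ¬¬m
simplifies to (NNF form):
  m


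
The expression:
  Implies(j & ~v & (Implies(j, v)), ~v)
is always true.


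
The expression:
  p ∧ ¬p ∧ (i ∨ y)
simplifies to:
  False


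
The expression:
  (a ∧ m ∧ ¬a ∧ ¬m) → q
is always true.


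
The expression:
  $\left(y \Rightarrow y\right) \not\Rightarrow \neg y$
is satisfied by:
  {y: True}


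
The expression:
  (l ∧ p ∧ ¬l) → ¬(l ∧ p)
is always true.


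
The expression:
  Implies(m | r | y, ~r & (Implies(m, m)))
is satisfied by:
  {r: False}


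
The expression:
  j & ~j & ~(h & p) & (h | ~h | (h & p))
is never true.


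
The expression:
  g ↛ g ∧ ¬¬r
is never true.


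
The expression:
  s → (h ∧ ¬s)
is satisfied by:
  {s: False}


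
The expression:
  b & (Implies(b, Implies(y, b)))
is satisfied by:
  {b: True}


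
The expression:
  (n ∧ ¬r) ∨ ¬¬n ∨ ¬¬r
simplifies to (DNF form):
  n ∨ r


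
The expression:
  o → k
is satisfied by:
  {k: True, o: False}
  {o: False, k: False}
  {o: True, k: True}


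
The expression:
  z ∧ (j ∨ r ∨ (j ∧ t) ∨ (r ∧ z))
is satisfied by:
  {z: True, r: True, j: True}
  {z: True, r: True, j: False}
  {z: True, j: True, r: False}


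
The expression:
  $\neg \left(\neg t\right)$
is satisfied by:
  {t: True}


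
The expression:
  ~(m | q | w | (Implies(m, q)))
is never true.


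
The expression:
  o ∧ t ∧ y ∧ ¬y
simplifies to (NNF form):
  False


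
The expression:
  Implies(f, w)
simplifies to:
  w | ~f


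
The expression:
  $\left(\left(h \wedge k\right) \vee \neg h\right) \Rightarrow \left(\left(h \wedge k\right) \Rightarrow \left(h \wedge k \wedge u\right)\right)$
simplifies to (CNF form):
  $u \vee \neg h \vee \neg k$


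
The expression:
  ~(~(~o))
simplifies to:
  ~o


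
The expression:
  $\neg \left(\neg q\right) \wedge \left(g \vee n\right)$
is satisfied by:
  {n: True, g: True, q: True}
  {n: True, q: True, g: False}
  {g: True, q: True, n: False}


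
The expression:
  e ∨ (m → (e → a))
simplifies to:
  True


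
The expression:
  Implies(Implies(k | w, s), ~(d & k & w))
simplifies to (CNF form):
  ~d | ~k | ~s | ~w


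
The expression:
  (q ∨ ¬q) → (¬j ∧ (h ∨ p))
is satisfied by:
  {p: True, h: True, j: False}
  {p: True, h: False, j: False}
  {h: True, p: False, j: False}


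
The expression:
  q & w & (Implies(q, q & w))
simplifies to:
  q & w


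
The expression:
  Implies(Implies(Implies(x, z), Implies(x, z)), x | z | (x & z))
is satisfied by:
  {x: True, z: True}
  {x: True, z: False}
  {z: True, x: False}


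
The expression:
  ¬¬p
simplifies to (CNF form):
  p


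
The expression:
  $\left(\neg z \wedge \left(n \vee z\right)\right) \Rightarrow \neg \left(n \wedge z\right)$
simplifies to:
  $\text{True}$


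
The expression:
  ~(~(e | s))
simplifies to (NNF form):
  e | s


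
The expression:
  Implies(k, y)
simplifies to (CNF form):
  y | ~k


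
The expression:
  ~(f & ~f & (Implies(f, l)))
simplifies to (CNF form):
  True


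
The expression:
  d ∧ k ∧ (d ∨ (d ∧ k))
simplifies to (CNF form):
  d ∧ k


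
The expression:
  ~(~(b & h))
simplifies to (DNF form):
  b & h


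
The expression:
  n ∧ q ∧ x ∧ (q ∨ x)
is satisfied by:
  {x: True, q: True, n: True}


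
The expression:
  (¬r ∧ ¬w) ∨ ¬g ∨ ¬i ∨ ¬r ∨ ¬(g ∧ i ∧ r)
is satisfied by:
  {g: False, i: False, r: False}
  {r: True, g: False, i: False}
  {i: True, g: False, r: False}
  {r: True, i: True, g: False}
  {g: True, r: False, i: False}
  {r: True, g: True, i: False}
  {i: True, g: True, r: False}


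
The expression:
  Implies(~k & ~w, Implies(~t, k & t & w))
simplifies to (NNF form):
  k | t | w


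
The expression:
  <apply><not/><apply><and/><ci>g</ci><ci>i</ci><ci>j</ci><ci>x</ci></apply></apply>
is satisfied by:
  {g: False, x: False, i: False, j: False}
  {j: True, g: False, x: False, i: False}
  {i: True, g: False, x: False, j: False}
  {j: True, i: True, g: False, x: False}
  {x: True, j: False, g: False, i: False}
  {j: True, x: True, g: False, i: False}
  {i: True, x: True, j: False, g: False}
  {j: True, i: True, x: True, g: False}
  {g: True, i: False, x: False, j: False}
  {j: True, g: True, i: False, x: False}
  {i: True, g: True, j: False, x: False}
  {j: True, i: True, g: True, x: False}
  {x: True, g: True, i: False, j: False}
  {j: True, x: True, g: True, i: False}
  {i: True, x: True, g: True, j: False}


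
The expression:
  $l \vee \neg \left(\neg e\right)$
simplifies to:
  $e \vee l$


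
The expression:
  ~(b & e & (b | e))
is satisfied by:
  {e: False, b: False}
  {b: True, e: False}
  {e: True, b: False}


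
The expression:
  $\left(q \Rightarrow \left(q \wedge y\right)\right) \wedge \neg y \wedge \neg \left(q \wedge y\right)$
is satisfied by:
  {q: False, y: False}


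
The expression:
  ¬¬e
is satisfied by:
  {e: True}


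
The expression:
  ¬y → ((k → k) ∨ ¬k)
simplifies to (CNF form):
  True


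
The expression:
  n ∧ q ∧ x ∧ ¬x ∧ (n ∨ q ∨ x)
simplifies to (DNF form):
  False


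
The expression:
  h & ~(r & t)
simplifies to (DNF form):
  (h & ~r) | (h & ~t)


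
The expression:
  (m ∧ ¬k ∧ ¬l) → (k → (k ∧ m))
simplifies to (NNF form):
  True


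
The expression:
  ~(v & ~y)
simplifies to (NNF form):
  y | ~v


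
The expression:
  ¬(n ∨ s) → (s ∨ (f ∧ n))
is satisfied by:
  {n: True, s: True}
  {n: True, s: False}
  {s: True, n: False}


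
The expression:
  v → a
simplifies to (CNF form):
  a ∨ ¬v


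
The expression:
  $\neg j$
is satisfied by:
  {j: False}


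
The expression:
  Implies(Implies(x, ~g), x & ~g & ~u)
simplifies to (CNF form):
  x & (g | ~u)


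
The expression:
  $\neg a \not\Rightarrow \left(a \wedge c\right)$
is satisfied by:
  {a: False}


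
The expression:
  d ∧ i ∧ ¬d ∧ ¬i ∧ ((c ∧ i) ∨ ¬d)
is never true.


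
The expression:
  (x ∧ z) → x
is always true.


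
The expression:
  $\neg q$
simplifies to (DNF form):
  $\neg q$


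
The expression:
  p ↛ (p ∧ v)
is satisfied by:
  {p: True, v: False}


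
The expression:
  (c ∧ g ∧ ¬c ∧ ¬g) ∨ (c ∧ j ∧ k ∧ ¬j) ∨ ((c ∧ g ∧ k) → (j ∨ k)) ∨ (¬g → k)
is always true.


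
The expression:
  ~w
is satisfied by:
  {w: False}


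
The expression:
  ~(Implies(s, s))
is never true.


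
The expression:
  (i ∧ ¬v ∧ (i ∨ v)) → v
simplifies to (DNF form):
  v ∨ ¬i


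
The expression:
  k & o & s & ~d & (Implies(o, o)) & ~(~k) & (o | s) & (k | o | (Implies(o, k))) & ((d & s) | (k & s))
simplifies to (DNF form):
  k & o & s & ~d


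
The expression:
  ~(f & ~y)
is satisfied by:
  {y: True, f: False}
  {f: False, y: False}
  {f: True, y: True}


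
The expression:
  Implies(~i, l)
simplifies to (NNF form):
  i | l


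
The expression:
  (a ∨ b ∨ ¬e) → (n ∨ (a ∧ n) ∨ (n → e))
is always true.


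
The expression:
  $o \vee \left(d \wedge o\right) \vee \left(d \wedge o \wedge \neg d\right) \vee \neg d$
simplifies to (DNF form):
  $o \vee \neg d$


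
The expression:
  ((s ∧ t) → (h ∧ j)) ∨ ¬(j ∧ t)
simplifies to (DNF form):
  h ∨ ¬j ∨ ¬s ∨ ¬t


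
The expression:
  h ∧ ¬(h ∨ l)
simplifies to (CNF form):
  False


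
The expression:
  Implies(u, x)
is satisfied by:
  {x: True, u: False}
  {u: False, x: False}
  {u: True, x: True}


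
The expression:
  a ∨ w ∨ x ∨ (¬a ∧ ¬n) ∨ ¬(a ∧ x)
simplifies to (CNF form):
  True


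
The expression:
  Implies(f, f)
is always true.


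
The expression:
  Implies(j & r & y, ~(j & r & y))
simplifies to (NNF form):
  ~j | ~r | ~y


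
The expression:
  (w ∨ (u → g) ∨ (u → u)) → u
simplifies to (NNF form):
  u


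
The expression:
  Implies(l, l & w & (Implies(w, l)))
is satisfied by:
  {w: True, l: False}
  {l: False, w: False}
  {l: True, w: True}


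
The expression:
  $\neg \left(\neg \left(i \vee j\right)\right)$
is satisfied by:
  {i: True, j: True}
  {i: True, j: False}
  {j: True, i: False}


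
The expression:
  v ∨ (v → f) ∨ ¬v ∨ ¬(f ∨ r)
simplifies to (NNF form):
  True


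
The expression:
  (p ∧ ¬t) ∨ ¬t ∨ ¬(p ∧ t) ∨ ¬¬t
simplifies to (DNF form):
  True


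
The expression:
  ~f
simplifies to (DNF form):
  ~f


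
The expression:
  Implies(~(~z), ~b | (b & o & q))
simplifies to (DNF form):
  ~b | ~z | (o & q)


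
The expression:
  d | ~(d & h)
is always true.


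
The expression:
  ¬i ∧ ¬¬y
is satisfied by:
  {y: True, i: False}


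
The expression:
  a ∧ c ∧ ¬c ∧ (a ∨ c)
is never true.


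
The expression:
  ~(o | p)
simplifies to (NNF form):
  ~o & ~p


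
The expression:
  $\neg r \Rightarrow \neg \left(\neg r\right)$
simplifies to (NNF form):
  $r$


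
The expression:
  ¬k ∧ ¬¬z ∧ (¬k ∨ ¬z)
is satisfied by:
  {z: True, k: False}


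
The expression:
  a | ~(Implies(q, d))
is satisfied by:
  {a: True, q: True, d: False}
  {a: True, q: False, d: False}
  {a: True, d: True, q: True}
  {a: True, d: True, q: False}
  {q: True, d: False, a: False}


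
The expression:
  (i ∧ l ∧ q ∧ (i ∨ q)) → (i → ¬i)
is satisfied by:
  {l: False, q: False, i: False}
  {i: True, l: False, q: False}
  {q: True, l: False, i: False}
  {i: True, q: True, l: False}
  {l: True, i: False, q: False}
  {i: True, l: True, q: False}
  {q: True, l: True, i: False}


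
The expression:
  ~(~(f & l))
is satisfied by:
  {f: True, l: True}


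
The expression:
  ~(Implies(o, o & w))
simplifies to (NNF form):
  o & ~w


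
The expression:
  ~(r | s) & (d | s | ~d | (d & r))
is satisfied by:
  {r: False, s: False}


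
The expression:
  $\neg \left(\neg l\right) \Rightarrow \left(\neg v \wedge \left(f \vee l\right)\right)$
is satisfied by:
  {l: False, v: False}
  {v: True, l: False}
  {l: True, v: False}


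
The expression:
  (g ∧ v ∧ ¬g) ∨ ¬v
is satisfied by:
  {v: False}


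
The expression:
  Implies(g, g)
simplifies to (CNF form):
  True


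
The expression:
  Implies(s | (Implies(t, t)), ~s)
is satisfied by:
  {s: False}


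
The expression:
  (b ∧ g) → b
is always true.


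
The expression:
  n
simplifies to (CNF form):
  n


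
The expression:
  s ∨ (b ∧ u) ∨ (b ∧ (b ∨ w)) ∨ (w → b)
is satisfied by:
  {b: True, s: True, w: False}
  {b: True, w: False, s: False}
  {s: True, w: False, b: False}
  {s: False, w: False, b: False}
  {b: True, s: True, w: True}
  {b: True, w: True, s: False}
  {s: True, w: True, b: False}


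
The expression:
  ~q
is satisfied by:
  {q: False}


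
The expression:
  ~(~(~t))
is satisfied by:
  {t: False}


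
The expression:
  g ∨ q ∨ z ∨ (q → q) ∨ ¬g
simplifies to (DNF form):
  True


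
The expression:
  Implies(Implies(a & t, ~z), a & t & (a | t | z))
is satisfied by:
  {t: True, a: True}


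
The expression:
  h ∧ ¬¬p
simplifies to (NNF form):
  h ∧ p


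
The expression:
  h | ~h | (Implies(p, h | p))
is always true.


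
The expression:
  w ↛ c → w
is always true.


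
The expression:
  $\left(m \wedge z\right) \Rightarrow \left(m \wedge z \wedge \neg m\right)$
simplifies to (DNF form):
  $\neg m \vee \neg z$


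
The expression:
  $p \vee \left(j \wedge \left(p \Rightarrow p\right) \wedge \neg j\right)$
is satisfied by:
  {p: True}


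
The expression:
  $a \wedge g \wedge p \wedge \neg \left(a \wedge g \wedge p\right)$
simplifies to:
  $\text{False}$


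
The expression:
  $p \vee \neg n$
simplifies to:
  $p \vee \neg n$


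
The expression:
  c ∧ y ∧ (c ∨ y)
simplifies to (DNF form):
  c ∧ y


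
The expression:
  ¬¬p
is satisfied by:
  {p: True}


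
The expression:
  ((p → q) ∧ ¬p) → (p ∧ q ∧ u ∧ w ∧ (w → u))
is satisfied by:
  {p: True}


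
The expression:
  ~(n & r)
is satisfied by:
  {n: False, r: False}
  {r: True, n: False}
  {n: True, r: False}


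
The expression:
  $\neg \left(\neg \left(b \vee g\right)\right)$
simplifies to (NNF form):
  $b \vee g$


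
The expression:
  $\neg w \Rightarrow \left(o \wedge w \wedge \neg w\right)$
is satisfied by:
  {w: True}


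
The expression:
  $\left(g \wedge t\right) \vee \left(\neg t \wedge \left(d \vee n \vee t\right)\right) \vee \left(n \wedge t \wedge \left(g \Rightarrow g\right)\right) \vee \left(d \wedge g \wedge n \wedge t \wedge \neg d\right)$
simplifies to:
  $n \vee \left(d \wedge \neg t\right) \vee \left(g \wedge t\right)$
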